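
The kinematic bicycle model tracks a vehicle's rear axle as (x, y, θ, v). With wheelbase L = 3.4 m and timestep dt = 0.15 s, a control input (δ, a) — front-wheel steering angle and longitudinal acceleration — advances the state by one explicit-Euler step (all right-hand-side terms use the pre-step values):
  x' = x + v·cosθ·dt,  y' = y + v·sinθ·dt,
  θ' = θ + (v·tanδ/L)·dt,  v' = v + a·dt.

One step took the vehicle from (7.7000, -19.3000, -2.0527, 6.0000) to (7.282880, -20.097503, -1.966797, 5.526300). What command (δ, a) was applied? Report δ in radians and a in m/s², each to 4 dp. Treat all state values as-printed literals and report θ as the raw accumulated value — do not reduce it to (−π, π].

δ = 0.3138, a = -3.1580

a = (v'−v)/dt = (-0.473700)/0.15 = -3.1580
Δθ = θ'−θ = 0.085903;  (v·dt/L) = 6.0000·0.15/3.4 = 0.264706
tan δ = Δθ·L/(v·dt) = 0.324522  →  δ = 0.3138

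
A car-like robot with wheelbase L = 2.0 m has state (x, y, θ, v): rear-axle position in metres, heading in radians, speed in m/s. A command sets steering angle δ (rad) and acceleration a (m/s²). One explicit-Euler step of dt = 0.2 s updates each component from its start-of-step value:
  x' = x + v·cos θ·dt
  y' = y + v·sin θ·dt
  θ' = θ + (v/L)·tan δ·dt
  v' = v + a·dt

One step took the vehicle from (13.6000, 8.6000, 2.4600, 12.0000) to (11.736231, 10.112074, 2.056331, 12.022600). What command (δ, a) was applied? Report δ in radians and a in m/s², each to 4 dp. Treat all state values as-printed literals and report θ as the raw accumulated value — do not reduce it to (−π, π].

a = (v'−v)/dt = (0.022600)/0.2 = 0.1130
Δθ = θ'−θ = -0.403669;  (v·dt/L) = 12.0000·0.2/2.0 = 1.200000
tan δ = Δθ·L/(v·dt) = -0.336391  →  δ = -0.3245

δ = -0.3245, a = 0.1130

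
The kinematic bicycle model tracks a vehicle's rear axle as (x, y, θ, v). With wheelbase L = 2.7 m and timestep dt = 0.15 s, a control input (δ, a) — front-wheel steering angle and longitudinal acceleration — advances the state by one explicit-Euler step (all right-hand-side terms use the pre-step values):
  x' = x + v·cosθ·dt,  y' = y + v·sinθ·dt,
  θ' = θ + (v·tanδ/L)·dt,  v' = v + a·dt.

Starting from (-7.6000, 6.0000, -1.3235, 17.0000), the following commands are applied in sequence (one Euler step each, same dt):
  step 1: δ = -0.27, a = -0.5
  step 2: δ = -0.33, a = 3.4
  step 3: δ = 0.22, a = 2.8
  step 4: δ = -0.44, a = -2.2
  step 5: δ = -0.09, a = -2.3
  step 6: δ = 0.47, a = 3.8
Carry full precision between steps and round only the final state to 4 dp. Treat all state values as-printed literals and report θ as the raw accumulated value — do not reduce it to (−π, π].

after step 1 (δ=-0.27, a=-0.5): (-6.975802, 3.527577, -1.584883, 16.925000)
after step 2 (δ=-0.33, a=3.4): (-7.011563, 0.989079, -1.906951, 17.435000)
after step 3 (δ=0.22, a=2.8): (-7.874228, -1.479796, -1.690351, 17.855000)
after step 4 (δ=-0.44, a=-2.2): (-8.193663, -4.138928, -2.157339, 17.525000)
after step 5 (δ=-0.09, a=-2.3): (-9.648637, -6.328307, -2.245201, 17.180000)
after step 6 (δ=0.47, a=3.8): (-11.257800, -8.341146, -1.760376, 17.750000)

(-11.2578, -8.3411, -1.7604, 17.7500)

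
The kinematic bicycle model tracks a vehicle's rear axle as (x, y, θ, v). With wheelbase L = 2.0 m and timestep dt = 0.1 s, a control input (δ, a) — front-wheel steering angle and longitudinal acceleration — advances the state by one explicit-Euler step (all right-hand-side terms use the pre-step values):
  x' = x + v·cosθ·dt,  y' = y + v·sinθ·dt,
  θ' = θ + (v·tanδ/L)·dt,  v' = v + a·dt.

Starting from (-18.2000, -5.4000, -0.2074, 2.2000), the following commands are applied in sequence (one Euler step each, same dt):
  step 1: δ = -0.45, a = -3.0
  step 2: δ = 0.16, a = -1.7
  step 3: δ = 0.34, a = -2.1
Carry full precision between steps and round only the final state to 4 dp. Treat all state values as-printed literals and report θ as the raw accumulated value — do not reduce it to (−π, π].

(-17.6333, -5.5362, -0.2146, 1.5200)

after step 1 (δ=-0.45, a=-3.0): (-17.984715, -5.445302, -0.260536, 1.900000)
after step 2 (δ=0.16, a=-1.7): (-17.801127, -5.494245, -0.245205, 1.730000)
after step 3 (δ=0.34, a=-2.1): (-17.633302, -5.536242, -0.214607, 1.520000)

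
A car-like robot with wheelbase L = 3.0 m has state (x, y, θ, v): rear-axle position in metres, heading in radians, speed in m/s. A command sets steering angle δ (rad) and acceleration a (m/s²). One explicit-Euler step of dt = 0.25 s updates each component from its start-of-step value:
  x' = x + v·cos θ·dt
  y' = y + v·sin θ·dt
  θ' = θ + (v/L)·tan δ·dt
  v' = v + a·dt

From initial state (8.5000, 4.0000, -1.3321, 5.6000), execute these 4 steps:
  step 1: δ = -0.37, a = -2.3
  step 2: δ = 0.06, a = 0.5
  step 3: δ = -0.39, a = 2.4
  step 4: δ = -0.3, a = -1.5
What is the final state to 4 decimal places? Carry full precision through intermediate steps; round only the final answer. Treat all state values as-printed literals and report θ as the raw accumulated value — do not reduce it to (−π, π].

(8.8757, -1.3288, -1.8126, 5.3750)

after step 1 (δ=-0.37, a=-2.3): (8.831011, 2.639694, -1.513103, 5.025000)
after step 2 (δ=0.06, a=0.5): (8.903448, 1.385534, -1.487948, 5.150000)
after step 3 (δ=-0.39, a=2.4): (9.009994, 0.102450, -1.664359, 5.750000)
after step 4 (δ=-0.3, a=-1.5): (8.875694, -1.328762, -1.812582, 5.375000)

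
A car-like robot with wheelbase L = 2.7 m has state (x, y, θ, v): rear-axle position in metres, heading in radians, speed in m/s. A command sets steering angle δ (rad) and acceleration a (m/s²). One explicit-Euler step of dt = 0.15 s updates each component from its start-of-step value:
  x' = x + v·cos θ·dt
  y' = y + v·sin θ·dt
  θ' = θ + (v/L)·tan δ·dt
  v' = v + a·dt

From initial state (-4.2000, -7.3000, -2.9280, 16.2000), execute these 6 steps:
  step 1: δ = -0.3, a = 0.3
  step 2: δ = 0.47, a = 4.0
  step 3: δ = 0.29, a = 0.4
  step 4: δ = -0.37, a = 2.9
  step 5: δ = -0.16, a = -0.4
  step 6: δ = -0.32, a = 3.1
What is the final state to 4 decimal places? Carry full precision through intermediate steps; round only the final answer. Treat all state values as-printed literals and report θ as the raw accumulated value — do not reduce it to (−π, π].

after step 1 (δ=-0.3, a=0.3): (-6.574780, -7.815093, -3.206403, 16.245000)
after step 2 (δ=0.47, a=4.0): (-9.006414, -7.657277, -2.747963, 16.845000)
after step 3 (δ=0.29, a=0.4): (-11.339926, -8.626394, -2.468699, 16.905000)
after step 4 (δ=-0.37, a=2.9): (-13.322937, -10.206804, -2.832967, 17.340000)
after step 5 (δ=-0.16, a=-0.4): (-15.801045, -10.996857, -2.988429, 17.280000)
after step 6 (δ=-0.32, a=3.1): (-18.362701, -11.392306, -3.306563, 17.745000)

(-18.3627, -11.3923, -3.3066, 17.7450)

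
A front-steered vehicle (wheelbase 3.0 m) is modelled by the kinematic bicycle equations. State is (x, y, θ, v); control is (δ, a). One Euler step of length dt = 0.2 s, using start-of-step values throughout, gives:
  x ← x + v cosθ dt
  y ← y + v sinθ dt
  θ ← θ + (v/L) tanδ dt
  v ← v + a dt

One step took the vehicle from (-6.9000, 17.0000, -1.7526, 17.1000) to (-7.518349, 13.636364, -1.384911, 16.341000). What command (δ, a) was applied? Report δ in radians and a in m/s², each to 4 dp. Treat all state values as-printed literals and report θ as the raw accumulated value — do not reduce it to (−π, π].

a = (v'−v)/dt = (-0.759000)/0.2 = -3.7950
Δθ = θ'−θ = 0.367689;  (v·dt/L) = 17.1000·0.2/3.0 = 1.140000
tan δ = Δθ·L/(v·dt) = 0.322534  →  δ = 0.3120

δ = 0.3120, a = -3.7950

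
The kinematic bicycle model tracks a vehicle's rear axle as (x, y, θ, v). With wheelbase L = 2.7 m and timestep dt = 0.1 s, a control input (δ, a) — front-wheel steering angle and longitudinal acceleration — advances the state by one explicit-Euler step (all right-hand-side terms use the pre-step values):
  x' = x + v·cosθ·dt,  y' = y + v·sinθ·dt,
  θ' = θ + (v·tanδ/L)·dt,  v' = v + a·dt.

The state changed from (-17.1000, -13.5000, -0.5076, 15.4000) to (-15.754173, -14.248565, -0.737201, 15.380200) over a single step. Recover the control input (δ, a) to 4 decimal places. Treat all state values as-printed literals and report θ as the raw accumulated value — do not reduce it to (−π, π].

a = (v'−v)/dt = (-0.019800)/0.1 = -0.1980
Δθ = θ'−θ = -0.229601;  (v·dt/L) = 15.4000·0.1/2.7 = 0.570370
tan δ = Δθ·L/(v·dt) = -0.402547  →  δ = -0.3827

δ = -0.3827, a = -0.1980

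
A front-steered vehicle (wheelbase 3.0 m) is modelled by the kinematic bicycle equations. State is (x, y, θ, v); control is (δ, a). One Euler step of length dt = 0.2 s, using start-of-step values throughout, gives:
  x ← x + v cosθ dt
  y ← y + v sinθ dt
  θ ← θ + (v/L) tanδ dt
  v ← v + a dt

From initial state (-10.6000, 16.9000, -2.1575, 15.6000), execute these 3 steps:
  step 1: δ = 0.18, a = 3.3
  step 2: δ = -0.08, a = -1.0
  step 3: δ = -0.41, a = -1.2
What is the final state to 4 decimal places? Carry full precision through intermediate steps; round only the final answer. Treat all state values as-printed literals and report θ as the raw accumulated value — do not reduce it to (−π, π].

after step 1 (δ=0.18, a=3.3): (-12.327291, 14.301757, -1.968252, 16.260000)
after step 2 (δ=-0.08, a=-1.0): (-13.586054, 11.303254, -2.055157, 16.060000)
after step 3 (δ=-0.41, a=-1.2): (-15.081698, 8.460722, -2.520502, 15.820000)

(-15.0817, 8.4607, -2.5205, 15.8200)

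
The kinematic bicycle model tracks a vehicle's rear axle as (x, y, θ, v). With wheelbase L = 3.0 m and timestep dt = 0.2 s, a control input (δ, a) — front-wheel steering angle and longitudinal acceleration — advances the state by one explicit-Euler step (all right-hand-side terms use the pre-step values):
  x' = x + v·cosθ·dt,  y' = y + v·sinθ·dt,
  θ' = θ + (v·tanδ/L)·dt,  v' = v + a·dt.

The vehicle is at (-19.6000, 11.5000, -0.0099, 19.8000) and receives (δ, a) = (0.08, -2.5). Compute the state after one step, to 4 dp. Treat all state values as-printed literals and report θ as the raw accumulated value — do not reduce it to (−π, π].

x' = -19.6000 + 19.8000·cos(-0.0099)·0.2 = -15.6402
y' = 11.5000 + 19.8000·sin(-0.0099)·0.2 = 11.4608
θ' = -0.0099 + (19.8000/3.0)·tan(0.08)·0.2 = 0.0959
v' = 19.8000 − 2.5000·0.2 = 19.3000

(-15.6402, 11.4608, 0.0959, 19.3000)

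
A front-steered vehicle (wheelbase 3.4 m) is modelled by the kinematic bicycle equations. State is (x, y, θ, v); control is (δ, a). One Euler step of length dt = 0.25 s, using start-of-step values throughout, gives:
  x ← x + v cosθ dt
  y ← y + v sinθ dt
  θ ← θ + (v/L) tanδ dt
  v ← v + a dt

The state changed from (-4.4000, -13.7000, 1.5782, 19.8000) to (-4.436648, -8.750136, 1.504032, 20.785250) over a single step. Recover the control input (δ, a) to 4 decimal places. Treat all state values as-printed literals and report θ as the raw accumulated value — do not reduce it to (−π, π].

a = (v'−v)/dt = (0.985250)/0.25 = 3.9410
Δθ = θ'−θ = -0.074168;  (v·dt/L) = 19.8000·0.25/3.4 = 1.455882
tan δ = Δθ·L/(v·dt) = -0.050944  →  δ = -0.0509

δ = -0.0509, a = 3.9410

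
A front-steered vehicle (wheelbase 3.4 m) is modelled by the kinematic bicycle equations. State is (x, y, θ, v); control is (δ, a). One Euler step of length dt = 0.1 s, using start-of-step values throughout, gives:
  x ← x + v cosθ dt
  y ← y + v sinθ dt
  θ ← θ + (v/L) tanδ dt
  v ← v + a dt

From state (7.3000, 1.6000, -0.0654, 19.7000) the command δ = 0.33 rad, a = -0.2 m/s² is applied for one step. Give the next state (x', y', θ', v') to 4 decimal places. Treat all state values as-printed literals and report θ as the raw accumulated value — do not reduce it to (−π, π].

(9.2658, 1.4713, 0.1331, 19.6800)

x' = 7.3000 + 19.7000·cos(-0.0654)·0.1 = 9.2658
y' = 1.6000 + 19.7000·sin(-0.0654)·0.1 = 1.4713
θ' = -0.0654 + (19.7000/3.4)·tan(0.33)·0.1 = 0.1331
v' = 19.7000 − 0.2000·0.1 = 19.6800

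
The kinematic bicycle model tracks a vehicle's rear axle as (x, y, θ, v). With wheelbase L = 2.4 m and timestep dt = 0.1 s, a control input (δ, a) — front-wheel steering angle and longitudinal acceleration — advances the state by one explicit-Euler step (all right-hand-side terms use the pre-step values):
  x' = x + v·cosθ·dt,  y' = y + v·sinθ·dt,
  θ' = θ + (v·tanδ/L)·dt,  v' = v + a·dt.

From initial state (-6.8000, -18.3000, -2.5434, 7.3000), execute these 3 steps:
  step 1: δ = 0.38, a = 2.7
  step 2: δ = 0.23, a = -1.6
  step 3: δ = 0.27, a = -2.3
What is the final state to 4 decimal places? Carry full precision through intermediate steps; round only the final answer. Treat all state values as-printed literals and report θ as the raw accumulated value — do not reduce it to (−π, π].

after step 1 (δ=0.38, a=2.7): (-7.403239, -18.711099, -2.421912, 7.570000)
after step 2 (δ=0.23, a=-1.6): (-7.972515, -19.210072, -2.348059, 7.410000)
after step 3 (δ=0.27, a=-2.3): (-8.492202, -19.738283, -2.262610, 7.180000)

(-8.4922, -19.7383, -2.2626, 7.1800)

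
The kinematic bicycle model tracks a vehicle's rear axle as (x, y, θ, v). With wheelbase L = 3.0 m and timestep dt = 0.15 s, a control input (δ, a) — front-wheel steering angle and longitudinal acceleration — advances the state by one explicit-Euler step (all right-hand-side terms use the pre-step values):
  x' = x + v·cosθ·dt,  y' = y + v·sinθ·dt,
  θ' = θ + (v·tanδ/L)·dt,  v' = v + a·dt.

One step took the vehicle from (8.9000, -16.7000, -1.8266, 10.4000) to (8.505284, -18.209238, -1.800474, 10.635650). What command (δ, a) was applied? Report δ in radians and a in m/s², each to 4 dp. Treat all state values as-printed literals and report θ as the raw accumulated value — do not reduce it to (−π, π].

a = (v'−v)/dt = (0.235650)/0.15 = 1.5710
Δθ = θ'−θ = 0.026126;  (v·dt/L) = 10.4000·0.15/3.0 = 0.520000
tan δ = Δθ·L/(v·dt) = 0.050242  →  δ = 0.0502

δ = 0.0502, a = 1.5710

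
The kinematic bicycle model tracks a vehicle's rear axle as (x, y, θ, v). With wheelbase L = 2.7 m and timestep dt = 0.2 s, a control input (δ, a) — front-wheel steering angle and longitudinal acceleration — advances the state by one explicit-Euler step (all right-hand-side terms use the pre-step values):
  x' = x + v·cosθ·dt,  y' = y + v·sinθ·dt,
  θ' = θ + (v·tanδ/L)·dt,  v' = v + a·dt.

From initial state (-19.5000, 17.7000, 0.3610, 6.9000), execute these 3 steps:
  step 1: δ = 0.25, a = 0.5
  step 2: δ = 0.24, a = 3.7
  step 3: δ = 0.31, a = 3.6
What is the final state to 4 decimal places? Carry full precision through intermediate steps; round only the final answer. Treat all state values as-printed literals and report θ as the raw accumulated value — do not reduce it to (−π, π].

after step 1 (δ=0.25, a=0.5): (-18.208949, 18.187430, 0.491508, 7.000000)
after step 2 (δ=0.24, a=3.7): (-16.974678, 18.848168, 0.618398, 7.740000)
after step 3 (δ=0.31, a=3.6): (-15.713355, 19.745591, 0.802053, 8.460000)

(-15.7134, 19.7456, 0.8021, 8.4600)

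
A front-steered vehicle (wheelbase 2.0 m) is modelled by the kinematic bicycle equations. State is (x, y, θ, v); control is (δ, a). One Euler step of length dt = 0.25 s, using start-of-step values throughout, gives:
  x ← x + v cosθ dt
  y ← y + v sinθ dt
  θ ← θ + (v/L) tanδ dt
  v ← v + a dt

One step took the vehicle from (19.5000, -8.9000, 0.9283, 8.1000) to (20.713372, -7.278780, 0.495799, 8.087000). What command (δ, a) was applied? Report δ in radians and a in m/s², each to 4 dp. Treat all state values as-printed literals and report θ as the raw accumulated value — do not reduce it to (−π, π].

a = (v'−v)/dt = (-0.013000)/0.25 = -0.0520
Δθ = θ'−θ = -0.432501;  (v·dt/L) = 8.1000·0.25/2.0 = 1.012500
tan δ = Δθ·L/(v·dt) = -0.427161  →  δ = -0.4037

δ = -0.4037, a = -0.0520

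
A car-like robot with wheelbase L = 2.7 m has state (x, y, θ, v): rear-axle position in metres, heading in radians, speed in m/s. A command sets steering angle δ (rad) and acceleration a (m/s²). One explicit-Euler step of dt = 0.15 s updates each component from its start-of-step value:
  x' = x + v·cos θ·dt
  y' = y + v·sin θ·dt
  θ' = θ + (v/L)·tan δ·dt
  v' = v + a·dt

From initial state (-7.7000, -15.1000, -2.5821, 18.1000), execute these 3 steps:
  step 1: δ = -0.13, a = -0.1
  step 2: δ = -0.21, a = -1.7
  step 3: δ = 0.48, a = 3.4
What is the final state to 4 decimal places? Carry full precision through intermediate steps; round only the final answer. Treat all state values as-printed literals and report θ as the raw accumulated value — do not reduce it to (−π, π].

after step 1 (δ=-0.13, a=-0.1): (-10.001029, -16.541003, -2.713564, 18.085000)
after step 2 (δ=-0.21, a=-1.7): (-12.469050, -17.667007, -2.927713, 17.830000)
after step 3 (δ=0.48, a=3.4): (-15.082611, -18.234678, -2.412019, 18.340000)

(-15.0826, -18.2347, -2.4120, 18.3400)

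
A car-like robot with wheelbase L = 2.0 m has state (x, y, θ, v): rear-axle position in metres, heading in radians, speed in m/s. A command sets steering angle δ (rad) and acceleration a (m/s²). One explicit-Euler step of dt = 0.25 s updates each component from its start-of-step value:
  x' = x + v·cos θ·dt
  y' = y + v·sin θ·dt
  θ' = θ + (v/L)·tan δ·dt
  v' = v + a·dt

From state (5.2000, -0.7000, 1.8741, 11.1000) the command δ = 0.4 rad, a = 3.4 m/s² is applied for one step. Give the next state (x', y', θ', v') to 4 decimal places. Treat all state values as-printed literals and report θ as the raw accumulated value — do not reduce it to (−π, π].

(4.3712, 1.9483, 2.4607, 11.9500)

x' = 5.2000 + 11.1000·cos(1.8741)·0.25 = 4.3712
y' = -0.7000 + 11.1000·sin(1.8741)·0.25 = 1.9483
θ' = 1.8741 + (11.1000/2.0)·tan(0.4)·0.25 = 2.4607
v' = 11.1000 + 3.4000·0.25 = 11.9500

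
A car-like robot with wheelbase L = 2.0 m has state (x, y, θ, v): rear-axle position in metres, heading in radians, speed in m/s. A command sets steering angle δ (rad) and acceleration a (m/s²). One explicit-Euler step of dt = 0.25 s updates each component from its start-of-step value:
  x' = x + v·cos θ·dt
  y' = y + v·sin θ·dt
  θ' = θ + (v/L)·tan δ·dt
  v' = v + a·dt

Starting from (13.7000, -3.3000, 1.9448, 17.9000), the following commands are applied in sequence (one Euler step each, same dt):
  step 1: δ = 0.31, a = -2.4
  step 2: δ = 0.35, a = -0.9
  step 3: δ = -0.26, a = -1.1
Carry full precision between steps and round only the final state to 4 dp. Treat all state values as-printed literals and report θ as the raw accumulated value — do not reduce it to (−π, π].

(4.1628, 1.5636, 2.8831, 16.8000)

after step 1 (δ=0.31, a=-2.4): (12.065080, 0.865653, 2.661533, 17.300000)
after step 2 (δ=0.35, a=-0.9): (8.228946, 2.863077, 3.450907, 17.075000)
after step 3 (δ=-0.26, a=-1.1): (4.162781, 1.563646, 2.883117, 16.800000)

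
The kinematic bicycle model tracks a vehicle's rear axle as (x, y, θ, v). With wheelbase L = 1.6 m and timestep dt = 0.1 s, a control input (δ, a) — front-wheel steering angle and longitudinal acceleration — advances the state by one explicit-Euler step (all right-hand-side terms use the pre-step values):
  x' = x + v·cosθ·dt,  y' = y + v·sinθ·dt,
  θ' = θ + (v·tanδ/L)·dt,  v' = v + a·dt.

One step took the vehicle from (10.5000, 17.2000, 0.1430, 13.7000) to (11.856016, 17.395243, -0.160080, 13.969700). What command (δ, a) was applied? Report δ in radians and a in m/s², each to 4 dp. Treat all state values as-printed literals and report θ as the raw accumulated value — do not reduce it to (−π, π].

δ = -0.3402, a = 2.6970

a = (v'−v)/dt = (0.269700)/0.1 = 2.6970
Δθ = θ'−θ = -0.303080;  (v·dt/L) = 13.7000·0.1/1.6 = 0.856250
tan δ = Δθ·L/(v·dt) = -0.353962  →  δ = -0.3402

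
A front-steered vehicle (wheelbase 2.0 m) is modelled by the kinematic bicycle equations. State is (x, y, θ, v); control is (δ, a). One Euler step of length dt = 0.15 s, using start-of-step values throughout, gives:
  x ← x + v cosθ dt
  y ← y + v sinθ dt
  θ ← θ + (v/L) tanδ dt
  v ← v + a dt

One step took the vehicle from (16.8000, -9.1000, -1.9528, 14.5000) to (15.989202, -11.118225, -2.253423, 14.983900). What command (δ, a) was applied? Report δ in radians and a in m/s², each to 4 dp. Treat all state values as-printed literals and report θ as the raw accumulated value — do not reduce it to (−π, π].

δ = -0.2697, a = 3.2260

a = (v'−v)/dt = (0.483900)/0.15 = 3.2260
Δθ = θ'−θ = -0.300623;  (v·dt/L) = 14.5000·0.15/2.0 = 1.087500
tan δ = Δθ·L/(v·dt) = -0.276435  →  δ = -0.2697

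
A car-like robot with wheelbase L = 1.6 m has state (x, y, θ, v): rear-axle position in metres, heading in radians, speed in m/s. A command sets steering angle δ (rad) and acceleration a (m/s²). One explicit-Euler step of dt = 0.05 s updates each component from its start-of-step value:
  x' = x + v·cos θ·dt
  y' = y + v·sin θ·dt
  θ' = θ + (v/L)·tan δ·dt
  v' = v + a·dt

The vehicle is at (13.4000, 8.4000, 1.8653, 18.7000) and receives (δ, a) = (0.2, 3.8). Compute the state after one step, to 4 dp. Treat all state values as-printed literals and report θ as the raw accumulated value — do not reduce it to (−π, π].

x' = 13.4000 + 18.7000·cos(1.8653)·0.05 = 13.1286
y' = 8.4000 + 18.7000·sin(1.8653)·0.05 = 9.2947
θ' = 1.8653 + (18.7000/1.6)·tan(0.2)·0.05 = 1.9838
v' = 18.7000 + 3.8000·0.05 = 18.8900

(13.1286, 9.2947, 1.9838, 18.8900)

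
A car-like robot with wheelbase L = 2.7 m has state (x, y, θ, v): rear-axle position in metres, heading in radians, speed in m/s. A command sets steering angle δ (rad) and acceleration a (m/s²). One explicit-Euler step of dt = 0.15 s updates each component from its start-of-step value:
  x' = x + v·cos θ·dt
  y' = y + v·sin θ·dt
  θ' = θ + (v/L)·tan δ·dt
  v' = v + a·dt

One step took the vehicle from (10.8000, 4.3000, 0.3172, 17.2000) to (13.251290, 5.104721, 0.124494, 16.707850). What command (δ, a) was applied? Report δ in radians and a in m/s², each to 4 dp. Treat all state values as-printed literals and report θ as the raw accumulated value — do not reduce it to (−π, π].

δ = -0.1990, a = -3.2810

a = (v'−v)/dt = (-0.492150)/0.15 = -3.2810
Δθ = θ'−θ = -0.192706;  (v·dt/L) = 17.2000·0.15/2.7 = 0.955556
tan δ = Δθ·L/(v·dt) = -0.201669  →  δ = -0.1990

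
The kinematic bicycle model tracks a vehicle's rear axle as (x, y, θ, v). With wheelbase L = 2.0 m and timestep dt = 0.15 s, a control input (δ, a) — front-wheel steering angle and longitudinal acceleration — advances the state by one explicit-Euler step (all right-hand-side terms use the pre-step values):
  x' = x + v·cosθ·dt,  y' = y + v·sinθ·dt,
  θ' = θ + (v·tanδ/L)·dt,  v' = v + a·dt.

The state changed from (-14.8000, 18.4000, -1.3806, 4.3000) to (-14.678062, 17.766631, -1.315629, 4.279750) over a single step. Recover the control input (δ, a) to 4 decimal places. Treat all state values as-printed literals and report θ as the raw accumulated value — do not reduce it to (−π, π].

a = (v'−v)/dt = (-0.020250)/0.15 = -0.1350
Δθ = θ'−θ = 0.064971;  (v·dt/L) = 4.3000·0.15/2.0 = 0.322500
tan δ = Δθ·L/(v·dt) = 0.201460  →  δ = 0.1988

δ = 0.1988, a = -0.1350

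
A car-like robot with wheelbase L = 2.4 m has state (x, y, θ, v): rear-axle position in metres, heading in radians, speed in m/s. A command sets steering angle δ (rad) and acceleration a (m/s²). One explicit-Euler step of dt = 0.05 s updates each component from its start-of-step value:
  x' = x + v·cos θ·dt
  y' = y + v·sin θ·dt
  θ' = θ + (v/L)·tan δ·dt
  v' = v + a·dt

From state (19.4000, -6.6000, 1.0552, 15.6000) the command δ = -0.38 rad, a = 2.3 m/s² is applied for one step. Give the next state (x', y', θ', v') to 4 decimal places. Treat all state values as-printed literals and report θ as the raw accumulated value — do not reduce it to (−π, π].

(19.7846, -5.9214, 0.9254, 15.7150)

x' = 19.4000 + 15.6000·cos(1.0552)·0.05 = 19.7846
y' = -6.6000 + 15.6000·sin(1.0552)·0.05 = -5.9214
θ' = 1.0552 + (15.6000/2.4)·tan(-0.38)·0.05 = 0.9254
v' = 15.6000 + 2.3000·0.05 = 15.7150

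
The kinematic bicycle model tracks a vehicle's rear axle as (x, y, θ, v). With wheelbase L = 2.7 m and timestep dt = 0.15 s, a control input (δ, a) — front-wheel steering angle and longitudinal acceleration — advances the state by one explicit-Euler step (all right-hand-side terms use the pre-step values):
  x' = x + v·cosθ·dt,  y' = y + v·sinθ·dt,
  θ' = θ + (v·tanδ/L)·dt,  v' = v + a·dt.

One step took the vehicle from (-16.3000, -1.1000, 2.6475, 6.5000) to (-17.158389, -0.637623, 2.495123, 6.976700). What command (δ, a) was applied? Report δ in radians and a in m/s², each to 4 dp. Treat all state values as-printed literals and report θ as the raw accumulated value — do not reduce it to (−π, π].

δ = -0.3993, a = 3.1780

a = (v'−v)/dt = (0.476700)/0.15 = 3.1780
Δθ = θ'−θ = -0.152377;  (v·dt/L) = 6.5000·0.15/2.7 = 0.361111
tan δ = Δθ·L/(v·dt) = -0.421967  →  δ = -0.3993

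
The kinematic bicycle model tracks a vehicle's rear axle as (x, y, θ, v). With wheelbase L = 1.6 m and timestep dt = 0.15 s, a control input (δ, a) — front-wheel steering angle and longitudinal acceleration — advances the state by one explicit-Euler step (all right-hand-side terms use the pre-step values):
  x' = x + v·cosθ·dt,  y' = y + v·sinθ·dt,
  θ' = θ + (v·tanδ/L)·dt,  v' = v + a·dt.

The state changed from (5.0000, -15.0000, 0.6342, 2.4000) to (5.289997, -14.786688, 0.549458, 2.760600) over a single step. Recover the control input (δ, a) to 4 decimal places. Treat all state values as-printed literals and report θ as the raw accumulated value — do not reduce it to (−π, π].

a = (v'−v)/dt = (0.360600)/0.15 = 2.4040
Δθ = θ'−θ = -0.084742;  (v·dt/L) = 2.4000·0.15/1.6 = 0.225000
tan δ = Δθ·L/(v·dt) = -0.376631  →  δ = -0.3602

δ = -0.3602, a = 2.4040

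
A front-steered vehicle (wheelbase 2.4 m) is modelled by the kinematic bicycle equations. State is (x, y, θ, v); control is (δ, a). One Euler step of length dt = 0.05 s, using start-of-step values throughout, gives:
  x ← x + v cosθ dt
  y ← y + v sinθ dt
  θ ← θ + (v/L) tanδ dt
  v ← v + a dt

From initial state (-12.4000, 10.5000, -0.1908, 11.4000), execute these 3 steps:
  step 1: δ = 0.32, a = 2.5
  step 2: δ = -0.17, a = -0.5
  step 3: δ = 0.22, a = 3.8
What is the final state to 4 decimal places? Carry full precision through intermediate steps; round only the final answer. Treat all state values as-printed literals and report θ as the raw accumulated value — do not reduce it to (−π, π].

after step 1 (δ=0.32, a=2.5): (-11.840344, 10.391903, -0.112095, 11.525000)
after step 2 (δ=-0.17, a=-0.5): (-11.267710, 10.327443, -0.153311, 11.500000)
after step 3 (δ=0.22, a=3.8): (-10.699455, 10.239634, -0.099735, 11.690000)

(-10.6995, 10.2396, -0.0997, 11.6900)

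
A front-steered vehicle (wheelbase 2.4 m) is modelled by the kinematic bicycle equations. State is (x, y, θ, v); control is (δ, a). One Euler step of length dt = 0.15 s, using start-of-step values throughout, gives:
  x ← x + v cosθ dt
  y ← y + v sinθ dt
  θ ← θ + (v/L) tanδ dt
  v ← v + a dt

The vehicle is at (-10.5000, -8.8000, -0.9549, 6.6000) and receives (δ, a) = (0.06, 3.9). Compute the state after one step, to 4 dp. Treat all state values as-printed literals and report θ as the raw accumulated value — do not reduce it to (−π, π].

(-9.9281, -9.6081, -0.9301, 7.1850)

x' = -10.5000 + 6.6000·cos(-0.9549)·0.15 = -9.9281
y' = -8.8000 + 6.6000·sin(-0.9549)·0.15 = -9.6081
θ' = -0.9549 + (6.6000/2.4)·tan(0.06)·0.15 = -0.9301
v' = 6.6000 + 3.9000·0.15 = 7.1850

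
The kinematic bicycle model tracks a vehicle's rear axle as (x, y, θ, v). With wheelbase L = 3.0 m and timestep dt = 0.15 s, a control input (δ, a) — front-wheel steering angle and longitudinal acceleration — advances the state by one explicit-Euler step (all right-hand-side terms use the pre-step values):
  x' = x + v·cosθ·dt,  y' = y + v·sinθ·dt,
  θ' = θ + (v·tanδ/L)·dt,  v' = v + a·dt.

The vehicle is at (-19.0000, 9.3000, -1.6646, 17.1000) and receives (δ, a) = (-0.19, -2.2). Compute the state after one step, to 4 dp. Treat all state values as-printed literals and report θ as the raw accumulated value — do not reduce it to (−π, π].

(-19.2403, 6.7463, -1.8290, 16.7700)

x' = -19.0000 + 17.1000·cos(-1.6646)·0.15 = -19.2403
y' = 9.3000 + 17.1000·sin(-1.6646)·0.15 = 6.7463
θ' = -1.6646 + (17.1000/3.0)·tan(-0.19)·0.15 = -1.8290
v' = 17.1000 − 2.2000·0.15 = 16.7700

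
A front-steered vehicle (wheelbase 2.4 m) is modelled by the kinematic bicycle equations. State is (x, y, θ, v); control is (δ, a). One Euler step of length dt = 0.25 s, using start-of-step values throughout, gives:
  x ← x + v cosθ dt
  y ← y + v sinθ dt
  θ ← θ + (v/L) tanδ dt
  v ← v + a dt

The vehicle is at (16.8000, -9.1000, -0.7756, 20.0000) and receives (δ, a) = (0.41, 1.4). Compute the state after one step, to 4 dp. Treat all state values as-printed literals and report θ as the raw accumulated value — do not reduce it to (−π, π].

(20.3700, -12.6007, 0.1299, 20.3500)

x' = 16.8000 + 20.0000·cos(-0.7756)·0.25 = 20.3700
y' = -9.1000 + 20.0000·sin(-0.7756)·0.25 = -12.6007
θ' = -0.7756 + (20.0000/2.4)·tan(0.41)·0.25 = 0.1299
v' = 20.0000 + 1.4000·0.25 = 20.3500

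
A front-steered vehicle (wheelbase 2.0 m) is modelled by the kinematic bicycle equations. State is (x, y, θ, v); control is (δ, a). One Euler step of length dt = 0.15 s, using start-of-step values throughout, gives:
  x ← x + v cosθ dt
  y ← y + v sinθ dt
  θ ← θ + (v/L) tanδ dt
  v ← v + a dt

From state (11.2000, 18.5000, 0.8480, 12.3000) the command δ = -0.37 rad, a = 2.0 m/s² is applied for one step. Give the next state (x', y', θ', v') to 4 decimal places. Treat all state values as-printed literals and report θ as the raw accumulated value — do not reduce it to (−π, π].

x' = 11.2000 + 12.3000·cos(0.8480)·0.15 = 12.4204
y' = 18.5000 + 12.3000·sin(0.8480)·0.15 = 19.8837
θ' = 0.8480 + (12.3000/2.0)·tan(-0.37)·0.15 = 0.4902
v' = 12.3000 + 2.0000·0.15 = 12.6000

(12.4204, 19.8837, 0.4902, 12.6000)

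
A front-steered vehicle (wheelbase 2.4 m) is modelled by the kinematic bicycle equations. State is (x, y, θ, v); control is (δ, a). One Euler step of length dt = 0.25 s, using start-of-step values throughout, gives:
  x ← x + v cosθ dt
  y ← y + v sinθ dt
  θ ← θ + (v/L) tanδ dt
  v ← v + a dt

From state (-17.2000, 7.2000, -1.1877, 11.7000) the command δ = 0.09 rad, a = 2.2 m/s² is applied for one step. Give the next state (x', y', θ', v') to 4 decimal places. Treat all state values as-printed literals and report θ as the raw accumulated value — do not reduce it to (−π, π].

(-16.1067, 4.4870, -1.0777, 12.2500)

x' = -17.2000 + 11.7000·cos(-1.1877)·0.25 = -16.1067
y' = 7.2000 + 11.7000·sin(-1.1877)·0.25 = 4.4870
θ' = -1.1877 + (11.7000/2.4)·tan(0.09)·0.25 = -1.0777
v' = 11.7000 + 2.2000·0.25 = 12.2500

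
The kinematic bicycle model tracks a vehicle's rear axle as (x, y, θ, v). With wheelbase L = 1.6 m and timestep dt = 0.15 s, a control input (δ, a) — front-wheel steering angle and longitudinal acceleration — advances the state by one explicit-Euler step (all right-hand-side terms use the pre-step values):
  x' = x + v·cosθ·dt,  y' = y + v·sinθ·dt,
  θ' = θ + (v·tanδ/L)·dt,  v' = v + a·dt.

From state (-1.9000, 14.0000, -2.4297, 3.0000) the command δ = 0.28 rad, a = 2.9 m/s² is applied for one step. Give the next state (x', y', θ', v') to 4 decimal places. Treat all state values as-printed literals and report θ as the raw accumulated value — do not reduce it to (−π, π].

x' = -1.9000 + 3.0000·cos(-2.4297)·0.15 = -2.2407
y' = 14.0000 + 3.0000·sin(-2.4297)·0.15 = 13.7060
θ' = -2.4297 + (3.0000/1.6)·tan(0.28)·0.15 = -2.3488
v' = 3.0000 + 2.9000·0.15 = 3.4350

(-2.2407, 13.7060, -2.3488, 3.4350)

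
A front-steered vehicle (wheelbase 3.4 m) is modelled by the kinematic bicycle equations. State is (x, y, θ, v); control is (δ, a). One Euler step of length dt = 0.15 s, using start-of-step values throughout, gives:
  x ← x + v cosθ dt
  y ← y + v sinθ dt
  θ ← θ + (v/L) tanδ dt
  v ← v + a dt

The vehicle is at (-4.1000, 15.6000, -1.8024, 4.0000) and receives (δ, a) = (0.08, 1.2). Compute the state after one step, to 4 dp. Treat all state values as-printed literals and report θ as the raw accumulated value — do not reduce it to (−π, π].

x' = -4.1000 + 4.0000·cos(-1.8024)·0.15 = -4.2377
y' = 15.6000 + 4.0000·sin(-1.8024)·0.15 = 15.0160
θ' = -1.8024 + (4.0000/3.4)·tan(0.08)·0.15 = -1.7883
v' = 4.0000 + 1.2000·0.15 = 4.1800

(-4.2377, 15.0160, -1.7883, 4.1800)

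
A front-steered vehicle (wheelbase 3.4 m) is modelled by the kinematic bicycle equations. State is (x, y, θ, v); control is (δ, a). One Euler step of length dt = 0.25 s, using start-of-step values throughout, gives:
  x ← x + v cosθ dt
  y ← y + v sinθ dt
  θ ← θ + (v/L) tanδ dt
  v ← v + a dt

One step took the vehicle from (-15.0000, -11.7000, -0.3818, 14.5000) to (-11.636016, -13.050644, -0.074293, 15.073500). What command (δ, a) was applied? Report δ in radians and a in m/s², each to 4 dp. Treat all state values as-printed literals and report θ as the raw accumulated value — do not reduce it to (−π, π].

a = (v'−v)/dt = (0.573500)/0.25 = 2.2940
Δθ = θ'−θ = 0.307507;  (v·dt/L) = 14.5000·0.25/3.4 = 1.066176
tan δ = Δθ·L/(v·dt) = 0.288420  →  δ = 0.2808

δ = 0.2808, a = 2.2940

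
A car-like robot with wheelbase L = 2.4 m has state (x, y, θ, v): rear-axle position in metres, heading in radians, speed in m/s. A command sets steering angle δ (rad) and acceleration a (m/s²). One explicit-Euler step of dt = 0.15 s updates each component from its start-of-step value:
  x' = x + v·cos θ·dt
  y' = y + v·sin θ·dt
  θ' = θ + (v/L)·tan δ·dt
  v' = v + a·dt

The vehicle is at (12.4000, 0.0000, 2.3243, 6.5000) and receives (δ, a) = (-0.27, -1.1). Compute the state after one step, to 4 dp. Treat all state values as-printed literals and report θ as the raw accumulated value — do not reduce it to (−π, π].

x' = 12.4000 + 6.5000·cos(2.3243)·0.15 = 11.7329
y' = 0.0000 + 6.5000·sin(2.3243)·0.15 = 0.7111
θ' = 2.3243 + (6.5000/2.4)·tan(-0.27)·0.15 = 2.2119
v' = 6.5000 − 1.1000·0.15 = 6.3350

(11.7329, 0.7111, 2.2119, 6.3350)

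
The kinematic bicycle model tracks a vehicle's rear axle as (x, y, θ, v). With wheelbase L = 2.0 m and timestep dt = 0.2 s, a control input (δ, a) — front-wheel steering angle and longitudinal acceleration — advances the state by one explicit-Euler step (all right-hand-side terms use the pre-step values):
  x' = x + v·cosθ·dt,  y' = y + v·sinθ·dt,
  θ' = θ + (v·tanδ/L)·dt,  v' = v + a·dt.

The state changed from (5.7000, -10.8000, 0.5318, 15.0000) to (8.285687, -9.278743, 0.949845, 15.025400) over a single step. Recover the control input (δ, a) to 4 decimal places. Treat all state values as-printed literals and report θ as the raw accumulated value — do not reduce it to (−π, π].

δ = 0.2718, a = 0.1270

a = (v'−v)/dt = (0.025400)/0.2 = 0.1270
Δθ = θ'−θ = 0.418045;  (v·dt/L) = 15.0000·0.2/2.0 = 1.500000
tan δ = Δθ·L/(v·dt) = 0.278697  →  δ = 0.2718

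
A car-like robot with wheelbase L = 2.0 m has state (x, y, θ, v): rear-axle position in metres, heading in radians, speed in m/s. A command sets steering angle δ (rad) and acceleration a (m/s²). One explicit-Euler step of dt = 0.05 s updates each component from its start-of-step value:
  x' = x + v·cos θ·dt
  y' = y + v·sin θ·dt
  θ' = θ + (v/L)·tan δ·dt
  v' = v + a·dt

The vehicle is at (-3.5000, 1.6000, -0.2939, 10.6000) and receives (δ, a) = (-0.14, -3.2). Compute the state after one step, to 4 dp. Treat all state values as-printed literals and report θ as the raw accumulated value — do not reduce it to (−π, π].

(-2.9927, 1.4465, -0.3312, 10.4400)

x' = -3.5000 + 10.6000·cos(-0.2939)·0.05 = -2.9927
y' = 1.6000 + 10.6000·sin(-0.2939)·0.05 = 1.4465
θ' = -0.2939 + (10.6000/2.0)·tan(-0.14)·0.05 = -0.3312
v' = 10.6000 − 3.2000·0.05 = 10.4400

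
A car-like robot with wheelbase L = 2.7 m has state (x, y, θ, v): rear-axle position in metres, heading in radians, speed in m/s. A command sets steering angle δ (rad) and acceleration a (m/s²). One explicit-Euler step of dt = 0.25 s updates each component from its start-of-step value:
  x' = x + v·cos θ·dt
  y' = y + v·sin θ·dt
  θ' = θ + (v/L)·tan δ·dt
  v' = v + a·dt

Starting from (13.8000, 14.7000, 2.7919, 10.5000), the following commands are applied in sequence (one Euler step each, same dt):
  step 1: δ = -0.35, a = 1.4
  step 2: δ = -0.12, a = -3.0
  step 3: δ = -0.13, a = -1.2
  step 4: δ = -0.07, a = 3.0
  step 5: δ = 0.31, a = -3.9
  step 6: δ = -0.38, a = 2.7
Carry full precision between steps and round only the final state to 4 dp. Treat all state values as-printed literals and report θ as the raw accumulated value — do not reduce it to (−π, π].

after step 1 (δ=-0.35, a=1.4): (11.333870, 15.599349, 2.437011, 10.850000)
after step 2 (δ=-0.12, a=-3.0): (9.267263, 17.356276, 2.315874, 10.100000)
after step 3 (δ=-0.13, a=-1.2): (7.555241, 19.212240, 2.193610, 9.800000)
after step 4 (δ=-0.07, a=3.0): (6.126100, 21.202229, 2.129988, 10.550000)
after step 5 (δ=0.31, a=-3.9): (4.726904, 23.437997, 2.442900, 9.575000)
after step 6 (δ=-0.38, a=2.7): (2.894049, 24.977698, 2.088791, 10.250000)

(2.8940, 24.9777, 2.0888, 10.2500)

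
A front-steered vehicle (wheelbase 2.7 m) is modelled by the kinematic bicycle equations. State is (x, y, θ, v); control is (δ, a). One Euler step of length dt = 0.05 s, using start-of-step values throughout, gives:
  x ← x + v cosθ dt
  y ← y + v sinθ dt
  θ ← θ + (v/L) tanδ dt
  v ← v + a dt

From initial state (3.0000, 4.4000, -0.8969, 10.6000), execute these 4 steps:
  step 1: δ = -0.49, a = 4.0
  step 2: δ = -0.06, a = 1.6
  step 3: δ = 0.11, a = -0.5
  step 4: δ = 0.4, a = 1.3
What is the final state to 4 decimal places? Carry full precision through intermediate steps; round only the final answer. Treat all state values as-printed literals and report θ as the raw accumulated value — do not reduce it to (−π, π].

after step 1 (δ=-0.49, a=4.0): (3.330739, 3.985860, -1.001602, 10.800000)
after step 2 (δ=-0.06, a=1.6): (3.621774, 3.530999, -1.013617, 10.880000)
after step 3 (δ=0.11, a=-0.5): (3.909438, 3.069279, -0.991364, 10.855000)
after step 4 (δ=0.4, a=1.3): (4.206620, 2.615120, -0.906374, 10.920000)

(4.2066, 2.6151, -0.9064, 10.9200)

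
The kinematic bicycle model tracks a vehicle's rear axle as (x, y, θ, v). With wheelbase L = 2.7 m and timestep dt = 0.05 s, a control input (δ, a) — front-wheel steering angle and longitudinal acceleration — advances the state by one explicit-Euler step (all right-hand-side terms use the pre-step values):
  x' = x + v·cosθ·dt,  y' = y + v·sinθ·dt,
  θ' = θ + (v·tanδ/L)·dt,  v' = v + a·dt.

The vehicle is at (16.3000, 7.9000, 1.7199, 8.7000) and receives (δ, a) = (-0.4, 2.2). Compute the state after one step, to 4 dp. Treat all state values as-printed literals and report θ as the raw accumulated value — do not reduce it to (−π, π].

(16.2354, 8.3302, 1.6518, 8.8100)

x' = 16.3000 + 8.7000·cos(1.7199)·0.05 = 16.2354
y' = 7.9000 + 8.7000·sin(1.7199)·0.05 = 8.3302
θ' = 1.7199 + (8.7000/2.7)·tan(-0.4)·0.05 = 1.6518
v' = 8.7000 + 2.2000·0.05 = 8.8100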